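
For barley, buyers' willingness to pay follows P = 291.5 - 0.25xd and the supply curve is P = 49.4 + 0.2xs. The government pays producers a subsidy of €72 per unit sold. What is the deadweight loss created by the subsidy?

Deadweight loss = €5760

Pre-subsidy: 291.5 - 0.25x = 49.4 + 0.2x gives x* = 538 and P* = 157.
With the subsidy, sellers receive Ps = Pb + 72 for each unit, where Pb is the price buyers pay.
On the curves, Pb = 291.5 - 0.25x and Ps = 49.4 + 0.2x; the wedge Ps − Pb = 72 gives 49.4 + 0.2x − (291.5 - 0.25x) = 72, so x' = 698.
Then Pb = 291.5 − 0.25·698 = 117 and Ps = 49.4 + 0.2·698 = 189.
The subsidy expands output by 698 − 538 = 160 past the efficient level; on those units the gap between marginal cost and willingness to pay runs from 0 up to 72.
DWL = ½ × 72 × 160 = 5760.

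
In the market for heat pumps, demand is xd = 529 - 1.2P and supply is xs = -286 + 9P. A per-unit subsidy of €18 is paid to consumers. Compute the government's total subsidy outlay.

Government cost = 138366/17

Pre-subsidy: 529 - 1.2P = -286 + 9P gives P* = 4075/51, x* = 7363/17.
With the rebate, buyers effectively pay Pb = Ps − 18, where Ps is the price sellers receive.
Demand in terms of Ps becomes xd = 529 − 1.2(Ps − 18) = 550.6 - 1.2Ps. Setting this equal to supply: 550.6 - 1.2Ps = -286 + 9Ps, so Ps = 4183/51.
Buyers pay Pb = 4183/51 − 18 = 3265/51; x' = -286 + 9·(4183/51) = 7687/17.
Government outlay = subsidy × quantity = 18 × 7687/17 = 138366/17.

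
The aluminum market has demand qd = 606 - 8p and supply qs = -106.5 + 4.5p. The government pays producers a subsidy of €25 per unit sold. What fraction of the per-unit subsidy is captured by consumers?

Consumer share = 0.36

Pre-subsidy: 606 - 8p = -106.5 + 4.5p gives p* = 57, q* = 150.
With the subsidy, sellers receive ps = pb + 25 for each unit, where pb is the price buyers pay.
Supply in terms of pb becomes qs = -106.5 + 4.5(pb + 25) = 6 + 4.5pb. Setting this equal to demand: 606 - 8pb = 6 + 4.5pb, so pb = 48.
Sellers receive ps = 48 + 25 = 73; q' = 606 − 8·48 = 222.
Buyers' price falls by p* − pb = 57 − 48 = 9; sellers' price rises by ps − p* = 73 − 57 = 16.
So consumers capture 9/25 = 0.36 of each unit of subsidy.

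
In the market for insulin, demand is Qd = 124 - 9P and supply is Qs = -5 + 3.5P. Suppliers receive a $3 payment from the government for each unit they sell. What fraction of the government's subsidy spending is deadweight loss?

Pre-subsidy: 124 - 9P = -5 + 3.5P gives P* = 10.32, Q* = 31.12.
With the subsidy, sellers receive Ps = Pb + 3 for each unit, where Pb is the price buyers pay.
Supply in terms of Pb becomes Qs = -5 + 3.5(Pb + 3) = 5.5 + 3.5Pb. Setting this equal to demand: 124 - 9Pb = 5.5 + 3.5Pb, so Pb = 9.48.
Sellers receive Ps = 9.48 + 3 = 12.48; Q' = 124 − 9·9.48 = 38.68.
ΔCS = ½(31.12 + 38.68)(10.32 − 9.48) = 29.316; ΔPS = ½(31.12 + 38.68)(12.48 − 10.32) = 75.384.
Government spending = 3 × 38.68 = 116.04.
DWL = ½ × 3 × (38.68 − 31.12) = 11.34; fraction = 11.34 / 116.04 = 189/1934.

DWL / government spending = 189/1934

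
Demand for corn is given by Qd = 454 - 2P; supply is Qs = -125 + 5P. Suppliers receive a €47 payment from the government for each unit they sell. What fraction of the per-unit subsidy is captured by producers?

Pre-subsidy: 454 - 2P = -125 + 5P gives P* = 579/7, Q* = 2020/7.
With the subsidy, sellers receive Ps = Pb + 47 for each unit, where Pb is the price buyers pay.
Supply in terms of Pb becomes Qs = -125 + 5(Pb + 47) = 110 + 5Pb. Setting this equal to demand: 454 - 2Pb = 110 + 5Pb, so Pb = 344/7.
Sellers receive Ps = 344/7 + 47 = 673/7; Q' = 454 − 2·(344/7) = 2490/7.
Buyers' price falls by P* − Pb = 579/7 − 344/7 = 235/7; sellers' price rises by Ps − P* = 673/7 − 579/7 = 94/7.
So producers capture (94/7)/47 = 2/7 of each unit of subsidy.

Producer share = 2/7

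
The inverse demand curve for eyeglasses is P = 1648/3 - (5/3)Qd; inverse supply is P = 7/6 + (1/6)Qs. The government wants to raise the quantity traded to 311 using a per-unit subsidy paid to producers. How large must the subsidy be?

Required subsidy s = 22 per unit

At Q = 311, from the demand curve buyers pay Pb = 1648/3 − (5/3)·311 = 31; from the supply curve sellers need Ps = 7/6 + (1/6)·311 = 53.
The subsidy must fill the gap: s = Ps − Pb = 53 − 31 = 22.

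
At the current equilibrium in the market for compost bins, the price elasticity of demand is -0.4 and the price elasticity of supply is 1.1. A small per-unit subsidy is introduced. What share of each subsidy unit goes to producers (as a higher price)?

Producer share = 4/15

For a small subsidy around the equilibrium, the benefit split depends on the relative slopes, which at a point are proportional to the elasticities.
Buyer share = εs/(εs + |εd|) = 1.1/(1.1 + 0.4) = 11/15; seller share = |εd|/(εs + |εd|) = 4/15.
So producers capture 4/15 of the subsidy.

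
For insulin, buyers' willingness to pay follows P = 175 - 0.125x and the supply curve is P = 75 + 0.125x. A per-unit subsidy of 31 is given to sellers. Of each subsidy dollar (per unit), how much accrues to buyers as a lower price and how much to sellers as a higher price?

Buyers gain 15.5 per unit; sellers gain 15.5 per unit

Pre-subsidy: 175 - 0.125x = 75 + 0.125x gives x* = 400 and P* = 125.
With the subsidy, sellers receive Ps = Pb + 31 for each unit, where Pb is the price buyers pay.
On the curves, Pb = 175 - 0.125x and Ps = 75 + 0.125x; the wedge Ps − Pb = 31 gives 75 + 0.125x − (175 - 0.125x) = 31, so x' = 524.
Then Pb = 175 − 0.125·524 = 109.5 and Ps = 75 + 0.125·524 = 140.5.
Buyers' price falls by P* − Pb = 125 − 109.5 = 15.5; sellers' price rises by Ps − P* = 140.5 − 125 = 15.5.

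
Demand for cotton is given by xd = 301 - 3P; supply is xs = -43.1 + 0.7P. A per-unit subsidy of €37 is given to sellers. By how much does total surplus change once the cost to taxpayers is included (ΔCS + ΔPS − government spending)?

Pre-subsidy: 301 - 3P = -43.1 + 0.7P gives P* = 93, x* = 22.
With the subsidy, sellers receive Ps = Pb + 37 for each unit, where Pb is the price buyers pay.
Supply in terms of Pb becomes xs = -43.1 + 0.7(Pb + 37) = -17.2 + 0.7Pb. Setting this equal to demand: 301 - 3Pb = -17.2 + 0.7Pb, so Pb = 86.
Sellers receive Ps = 86 + 37 = 123; x' = 301 − 3·86 = 43.
ΔCS = ½(22 + 43)(93 − 86) = 227.5; ΔPS = ½(22 + 43)(123 − 93) = 975.
Government spending = 37 × 43 = 1591.
Net change = 227.5 + 975 − 1591 = -388.5. The loss equals the DWL triangle ½·37·21.

Net change in total surplus = -€388.5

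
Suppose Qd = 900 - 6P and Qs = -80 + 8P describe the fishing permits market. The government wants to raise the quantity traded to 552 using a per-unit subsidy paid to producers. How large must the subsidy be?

At Q = 552, invert demand for the buyer price: Pb = (900 − 552)/6 = 58; invert supply for the seller price: Ps = (552 − (-80))/8 = 79.
The subsidy must fill the gap: s = Ps − Pb = 79 − 58 = 21.

Required subsidy s = 21 per unit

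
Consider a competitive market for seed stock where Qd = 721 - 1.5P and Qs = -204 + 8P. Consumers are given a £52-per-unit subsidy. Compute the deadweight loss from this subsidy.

Deadweight loss = 32448/19

Pre-subsidy: 721 - 1.5P = -204 + 8P gives P* = 1850/19, Q* = 10924/19.
With the rebate, buyers effectively pay Pb = Ps − 52, where Ps is the price sellers receive.
Demand in terms of Ps becomes Qd = 721 − 1.5(Ps − 52) = 799 - 1.5Ps. Setting this equal to supply: 799 - 1.5Ps = -204 + 8Ps, so Ps = 2006/19.
Buyers pay Pb = 2006/19 − 52 = 1018/19; Q' = -204 + 8·(2006/19) = 12172/19.
The subsidy expands output by 12172/19 − 10924/19 = 1248/19 past the efficient level; on those units the gap between marginal cost and willingness to pay runs from 0 up to 52.
DWL = ½ × 52 × 1248/19 = 32448/19.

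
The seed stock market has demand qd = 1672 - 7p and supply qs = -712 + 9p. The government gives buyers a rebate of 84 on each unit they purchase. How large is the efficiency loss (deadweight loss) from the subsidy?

Deadweight loss = 13891.5

Pre-subsidy: 1672 - 7p = -712 + 9p gives p* = 149, q* = 629.
With the rebate, buyers effectively pay pb = ps − 84, where ps is the price sellers receive.
Demand in terms of ps becomes qd = 1672 − 7(ps − 84) = 2260 - 7ps. Setting this equal to supply: 2260 - 7ps = -712 + 9ps, so ps = 185.75.
Buyers pay pb = 185.75 − 84 = 101.75; q' = -712 + 9·185.75 = 959.75.
The subsidy expands output by 959.75 − 629 = 330.75 past the efficient level; on those units the gap between marginal cost and willingness to pay runs from 0 up to 84.
DWL = ½ × 84 × 330.75 = 13891.5.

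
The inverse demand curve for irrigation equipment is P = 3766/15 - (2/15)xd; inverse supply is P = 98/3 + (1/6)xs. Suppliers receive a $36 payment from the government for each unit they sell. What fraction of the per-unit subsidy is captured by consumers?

Pre-subsidy: 3766/15 - (2/15)x = 98/3 + (1/6)x gives x* = 728 and P* = 154.
With the subsidy, sellers receive Ps = Pb + 36 for each unit, where Pb is the price buyers pay.
On the curves, Pb = 3766/15 - (2/15)x and Ps = 98/3 + (1/6)x; the wedge Ps − Pb = 36 gives 98/3 + (1/6)x − (3766/15 - (2/15)x) = 36, so x' = 848.
Then Pb = 3766/15 − (2/15)·848 = 138 and Ps = 98/3 + (1/6)·848 = 174.
Buyers' price falls by P* − Pb = 154 − 138 = 16; sellers' price rises by Ps − P* = 174 − 154 = 20.
So consumers capture 16/36 = 4/9 of each unit of subsidy.

Consumer share = 4/9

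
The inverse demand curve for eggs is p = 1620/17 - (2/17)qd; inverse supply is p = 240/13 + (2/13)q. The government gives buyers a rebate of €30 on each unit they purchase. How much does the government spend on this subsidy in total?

Pre-subsidy: 1620/17 - (2/17)q = 240/13 + (2/13)q gives q* = 283 and p* = 62.
With the rebate, buyers effectively pay pb = ps − 30, where ps is the price sellers receive.
On the curves, pb = 1620/17 - (2/17)q and ps = 240/13 + (2/13)q; the wedge ps − pb = 30 gives 240/13 + (2/13)q − (1620/17 - (2/17)q) = 30, so q' = 393.5.
Then pb = 1620/17 − (2/17)·393.5 = 49 and ps = 240/13 + (2/13)·393.5 = 79.
Government outlay = subsidy × quantity = 30 × 393.5 = 11805.

Government cost = €11805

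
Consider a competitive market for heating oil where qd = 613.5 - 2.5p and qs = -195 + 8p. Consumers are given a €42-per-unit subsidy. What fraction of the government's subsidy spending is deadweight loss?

DWL / government spending = 40/501

Pre-subsidy: 613.5 - 2.5p = -195 + 8p gives p* = 77, q* = 421.
With the rebate, buyers effectively pay pb = ps − 42, where ps is the price sellers receive.
Demand in terms of ps becomes qd = 613.5 − 2.5(ps − 42) = 718.5 - 2.5ps. Setting this equal to supply: 718.5 - 2.5ps = -195 + 8ps, so ps = 87.
Buyers pay pb = 87 − 42 = 45; q' = -195 + 8·87 = 501.
ΔCS = ½(421 + 501)(77 − 45) = 14752; ΔPS = ½(421 + 501)(87 − 77) = 4610.
Government spending = 42 × 501 = 21042.
DWL = ½ × 42 × (501 − 421) = 1680; fraction = 1680 / 21042 = 40/501.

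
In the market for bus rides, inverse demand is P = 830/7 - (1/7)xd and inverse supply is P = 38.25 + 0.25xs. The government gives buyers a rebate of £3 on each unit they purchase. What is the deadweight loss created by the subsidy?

Deadweight loss = 126/11

Pre-subsidy: 830/7 - (1/7)x = 38.25 + 0.25x gives x* = 2249/11 and P* = 983/11.
With the rebate, buyers effectively pay Pb = Ps − 3, where Ps is the price sellers receive.
On the curves, Pb = 830/7 - (1/7)x and Ps = 38.25 + 0.25x; the wedge Ps − Pb = 3 gives 38.25 + 0.25x − (830/7 - (1/7)x) = 3, so x' = 2333/11.
Then Pb = 830/7 − (1/7)·(2333/11) = 971/11 and Ps = 38.25 + 0.25·(2333/11) = 1004/11.
The subsidy expands output by 2333/11 − 2249/11 = 84/11 past the efficient level; on those units the gap between marginal cost and willingness to pay runs from 0 up to 3.
DWL = ½ × 3 × 84/11 = 126/11.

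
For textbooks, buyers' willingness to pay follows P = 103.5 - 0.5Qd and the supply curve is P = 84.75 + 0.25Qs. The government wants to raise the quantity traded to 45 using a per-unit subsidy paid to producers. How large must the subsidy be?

Required subsidy s = 15 per unit

At Q = 45, from the demand curve buyers pay Pb = 103.5 − 0.5·45 = 81; from the supply curve sellers need Ps = 84.75 + 0.25·45 = 96.
The subsidy must fill the gap: s = Ps − Pb = 96 − 81 = 15.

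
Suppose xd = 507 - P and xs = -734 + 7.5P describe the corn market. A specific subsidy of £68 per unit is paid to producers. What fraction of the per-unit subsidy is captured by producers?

Pre-subsidy: 507 - P = -734 + 7.5P gives P* = 146, x* = 361.
With the subsidy, sellers receive Ps = Pb + 68 for each unit, where Pb is the price buyers pay.
Supply in terms of Pb becomes xs = -734 + 7.5(Pb + 68) = -224 + 7.5Pb. Setting this equal to demand: 507 - Pb = -224 + 7.5Pb, so Pb = 86.
Sellers receive Ps = 86 + 68 = 154; x' = 507 − 1·86 = 421.
Buyers' price falls by P* − Pb = 146 − 86 = 60; sellers' price rises by Ps − P* = 154 − 146 = 8.
So producers capture 8/68 = 2/17 of each unit of subsidy.

Producer share = 2/17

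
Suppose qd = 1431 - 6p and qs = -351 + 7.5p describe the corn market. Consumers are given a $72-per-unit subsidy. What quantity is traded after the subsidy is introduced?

Pre-subsidy: 1431 - 6p = -351 + 7.5p gives p* = 132, q* = 639.
With the rebate, buyers effectively pay pb = ps − 72, where ps is the price sellers receive.
Demand in terms of ps becomes qd = 1431 − 6(ps − 72) = 1863 - 6ps. Setting this equal to supply: 1863 - 6ps = -351 + 7.5ps, so ps = 164.
Buyers pay pb = 164 − 72 = 92; q' = -351 + 7.5·164 = 879.

q' = 879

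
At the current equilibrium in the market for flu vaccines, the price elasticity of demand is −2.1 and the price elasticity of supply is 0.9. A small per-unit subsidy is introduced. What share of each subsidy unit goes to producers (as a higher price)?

Producer share = 0.7

For a small subsidy around the equilibrium, the benefit split depends on the relative slopes, which at a point are proportional to the elasticities.
Buyer share = εs/(εs + |εd|) = 0.9/(0.9 + 2.1) = 0.3; seller share = |εd|/(εs + |εd|) = 0.7.
So producers capture 0.7 of the subsidy.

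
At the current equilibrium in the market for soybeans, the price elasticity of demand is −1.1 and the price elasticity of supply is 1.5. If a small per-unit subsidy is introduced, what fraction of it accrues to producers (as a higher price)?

Producer share = 11/26

For a small subsidy around the equilibrium, the benefit split depends on the relative slopes, which at a point are proportional to the elasticities.
Buyer share = εs/(εs + |εd|) = 1.5/(1.5 + 1.1) = 15/26; seller share = |εd|/(εs + |εd|) = 11/26.
So producers capture 11/26 of the subsidy.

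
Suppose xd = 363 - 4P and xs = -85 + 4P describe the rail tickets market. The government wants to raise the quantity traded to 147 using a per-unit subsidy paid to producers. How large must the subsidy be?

At x = 147, invert demand for the buyer price: Pb = (363 − 147)/4 = 54; invert supply for the seller price: Ps = (147 − (-85))/4 = 58.
The subsidy must fill the gap: s = Ps − Pb = 58 − 54 = 4.

Required subsidy s = 4 per unit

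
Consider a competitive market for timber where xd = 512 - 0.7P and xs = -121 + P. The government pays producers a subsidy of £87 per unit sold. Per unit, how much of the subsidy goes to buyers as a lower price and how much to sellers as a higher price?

Buyers gain 870/17 per unit; sellers gain 609/17 per unit

Pre-subsidy: 512 - 0.7P = -121 + P gives P* = 6330/17, x* = 4273/17.
With the subsidy, sellers receive Ps = Pb + 87 for each unit, where Pb is the price buyers pay.
Supply in terms of Pb becomes xs = -121 + 1(Pb + 87) = -34 + Pb. Setting this equal to demand: 512 - 0.7Pb = -34 + Pb, so Pb = 5460/17.
Sellers receive Ps = 5460/17 + 87 = 6939/17; x' = 512 − 0.7·(5460/17) = 4882/17.
Buyers' price falls by P* − Pb = 6330/17 − 5460/17 = 870/17; sellers' price rises by Ps − P* = 6939/17 − 6330/17 = 609/17.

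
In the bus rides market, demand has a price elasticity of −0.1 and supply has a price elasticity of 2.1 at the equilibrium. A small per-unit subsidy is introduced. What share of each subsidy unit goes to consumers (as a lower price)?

For a small subsidy around the equilibrium, the benefit split depends on the relative slopes, which at a point are proportional to the elasticities.
Buyer share = εs/(εs + |εd|) = 2.1/(2.1 + 0.1) = 21/22; seller share = |εd|/(εs + |εd|) = 1/22.

Consumer share = 21/22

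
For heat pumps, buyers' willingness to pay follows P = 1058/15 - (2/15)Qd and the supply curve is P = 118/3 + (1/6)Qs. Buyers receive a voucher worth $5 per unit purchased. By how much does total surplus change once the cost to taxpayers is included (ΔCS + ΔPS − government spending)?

Pre-subsidy: 1058/15 - (2/15)Q = 118/3 + (1/6)Q gives Q* = 104 and P* = 170/3.
With the rebate, buyers effectively pay Pb = Ps − 5, where Ps is the price sellers receive.
On the curves, Pb = 1058/15 - (2/15)Q and Ps = 118/3 + (1/6)Q; the wedge Ps − Pb = 5 gives 118/3 + (1/6)Q − (1058/15 - (2/15)Q) = 5, so Q' = 362/3.
Then Pb = 1058/15 − (2/15)·(362/3) = 490/9 and Ps = 118/3 + (1/6)·(362/3) = 535/9.
ΔCS = ½(104 + 362/3)(170/3 − 490/9) = 6740/27; ΔPS = ½(104 + 362/3)(535/9 − 170/3) = 8425/27.
Government spending = 5 × 362/3 = 1810/3.
Net change = 6740/27 + 8425/27 − 1810/3 = -125/3. The loss equals the DWL triangle ½·5·50/3.

Net change in total surplus = -125/3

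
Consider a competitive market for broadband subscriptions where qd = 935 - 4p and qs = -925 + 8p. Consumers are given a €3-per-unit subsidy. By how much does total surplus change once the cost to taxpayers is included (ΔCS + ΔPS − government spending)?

Net change in total surplus = -€12

Pre-subsidy: 935 - 4p = -925 + 8p gives p* = 155, q* = 315.
With the rebate, buyers effectively pay pb = ps − 3, where ps is the price sellers receive.
Demand in terms of ps becomes qd = 935 − 4(ps − 3) = 947 - 4ps. Setting this equal to supply: 947 - 4ps = -925 + 8ps, so ps = 156.
Buyers pay pb = 156 − 3 = 153; q' = -925 + 8·156 = 323.
ΔCS = ½(315 + 323)(155 − 153) = 638; ΔPS = ½(315 + 323)(156 − 155) = 319.
Government spending = 3 × 323 = 969.
Net change = 638 + 319 − 969 = -12. The loss equals the DWL triangle ½·3·8.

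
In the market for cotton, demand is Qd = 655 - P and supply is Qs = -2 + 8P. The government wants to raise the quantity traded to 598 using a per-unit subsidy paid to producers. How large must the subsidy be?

Required subsidy s = 18 per unit

At Q = 598, invert demand for the buyer price: Pb = (655 − 598)/1 = 57; invert supply for the seller price: Ps = (598 − (-2))/8 = 75.
The subsidy must fill the gap: s = Ps − Pb = 75 − 57 = 18.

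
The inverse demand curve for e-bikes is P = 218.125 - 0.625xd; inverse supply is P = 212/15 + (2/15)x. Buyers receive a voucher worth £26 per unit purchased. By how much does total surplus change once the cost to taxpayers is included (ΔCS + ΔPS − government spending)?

Net change in total surplus = -3120/7

Pre-subsidy: 218.125 - 0.625x = 212/15 + (2/15)x gives x* = 269 and P* = 50.
With the rebate, buyers effectively pay Pb = Ps − 26, where Ps is the price sellers receive.
On the curves, Pb = 218.125 - 0.625x and Ps = 212/15 + (2/15)x; the wedge Ps − Pb = 26 gives 212/15 + (2/15)x − (218.125 - 0.625x) = 26, so x' = 2123/7.
Then Pb = 218.125 − 0.625·(2123/7) = 200/7 and Ps = 212/15 + (2/15)·(2123/7) = 382/7.
ΔCS = ½(269 + 2123/7)(50 − 200/7) = 300450/49; ΔPS = ½(269 + 2123/7)(382/7 − 50) = 64096/49.
Government spending = 26 × 2123/7 = 55198/7.
Net change = 300450/49 + 64096/49 − 55198/7 = -3120/7. The loss equals the DWL triangle ½·26·240/7.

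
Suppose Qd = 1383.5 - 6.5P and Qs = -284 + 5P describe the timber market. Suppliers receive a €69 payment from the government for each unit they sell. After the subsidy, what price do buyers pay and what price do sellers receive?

Pre-subsidy: 1383.5 - 6.5P = -284 + 5P gives P* = 145, Q* = 441.
With the subsidy, sellers receive Ps = Pb + 69 for each unit, where Pb is the price buyers pay.
Supply in terms of Pb becomes Qs = -284 + 5(Pb + 69) = 61 + 5Pb. Setting this equal to demand: 1383.5 - 6.5Pb = 61 + 5Pb, so Pb = 115.
Sellers receive Ps = 115 + 69 = 184; Q' = 1383.5 − 6.5·115 = 636.

Buyers pay €115; sellers receive €184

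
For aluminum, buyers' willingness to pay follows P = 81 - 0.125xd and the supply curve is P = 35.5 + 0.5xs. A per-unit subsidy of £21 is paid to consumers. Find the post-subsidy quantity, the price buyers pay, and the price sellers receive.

Pre-subsidy: 81 - 0.125x = 35.5 + 0.5x gives x* = 72.8 and P* = 71.9.
With the rebate, buyers effectively pay Pb = Ps − 21, where Ps is the price sellers receive.
On the curves, Pb = 81 - 0.125x and Ps = 35.5 + 0.5x; the wedge Ps − Pb = 21 gives 35.5 + 0.5x − (81 - 0.125x) = 21, so x' = 106.4.
Then Pb = 81 − 0.125·106.4 = 67.7 and Ps = 35.5 + 0.5·106.4 = 88.7.

x' = 106.4; buyers pay £67.7; sellers receive £88.7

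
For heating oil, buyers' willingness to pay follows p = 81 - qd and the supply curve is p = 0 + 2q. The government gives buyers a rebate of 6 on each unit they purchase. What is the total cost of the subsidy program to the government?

Pre-subsidy: 81 - q = 0 + 2q gives q* = 27 and p* = 54.
With the rebate, buyers effectively pay pb = ps − 6, where ps is the price sellers receive.
On the curves, pb = 81 - q and ps = 0 + 2q; the wedge ps − pb = 6 gives 0 + 2q − (81 - q) = 6, so q' = 29.
Then pb = 81 − 1·29 = 52 and ps = 0 + 2·29 = 58.
Government outlay = subsidy × quantity = 6 × 29 = 174.

Government cost = 174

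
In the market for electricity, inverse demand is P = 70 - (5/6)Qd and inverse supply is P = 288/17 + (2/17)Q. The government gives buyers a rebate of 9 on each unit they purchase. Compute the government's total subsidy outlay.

Pre-subsidy: 70 - (5/6)Q = 288/17 + (2/17)Q gives Q* = 5412/97 and P* = 2280/97.
With the rebate, buyers effectively pay Pb = Ps − 9, where Ps is the price sellers receive.
On the curves, Pb = 70 - (5/6)Q and Ps = 288/17 + (2/17)Q; the wedge Ps − Pb = 9 gives 288/17 + (2/17)Q − (70 - (5/6)Q) = 9, so Q' = 6330/97.
Then Pb = 70 − (5/6)·(6330/97) = 1515/97 and Ps = 288/17 + (2/17)·(6330/97) = 2388/97.
Government outlay = subsidy × quantity = 9 × 6330/97 = 56970/97.

Government cost = 56970/97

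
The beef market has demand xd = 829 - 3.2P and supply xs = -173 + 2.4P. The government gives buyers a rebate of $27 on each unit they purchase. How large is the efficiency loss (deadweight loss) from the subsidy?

Deadweight loss = 17496/35

Pre-subsidy: 829 - 3.2P = -173 + 2.4P gives P* = 2505/14, x* = 1795/7.
With the rebate, buyers effectively pay Pb = Ps − 27, where Ps is the price sellers receive.
Demand in terms of Ps becomes xd = 829 − 3.2(Ps − 27) = 915.4 - 3.2Ps. Setting this equal to supply: 915.4 - 3.2Ps = -173 + 2.4Ps, so Ps = 2721/14.
Buyers pay Pb = 2721/14 − 27 = 2343/14; x' = -173 + 2.4·(2721/14) = 10271/35.
The subsidy expands output by 10271/35 − 1795/7 = 1296/35 past the efficient level; on those units the gap between marginal cost and willingness to pay runs from 0 up to 27.
DWL = ½ × 27 × 1296/35 = 17496/35.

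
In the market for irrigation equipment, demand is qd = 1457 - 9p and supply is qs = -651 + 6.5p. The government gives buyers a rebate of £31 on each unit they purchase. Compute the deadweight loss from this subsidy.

Pre-subsidy: 1457 - 9p = -651 + 6.5p gives p* = 136, q* = 233.
With the rebate, buyers effectively pay pb = ps − 31, where ps is the price sellers receive.
Demand in terms of ps becomes qd = 1457 − 9(ps − 31) = 1736 - 9ps. Setting this equal to supply: 1736 - 9ps = -651 + 6.5ps, so ps = 154.
Buyers pay pb = 154 − 31 = 123; q' = -651 + 6.5·154 = 350.
The subsidy expands output by 350 − 233 = 117 past the efficient level; on those units the gap between marginal cost and willingness to pay runs from 0 up to 31.
DWL = ½ × 31 × 117 = 1813.5.

Deadweight loss = £1813.5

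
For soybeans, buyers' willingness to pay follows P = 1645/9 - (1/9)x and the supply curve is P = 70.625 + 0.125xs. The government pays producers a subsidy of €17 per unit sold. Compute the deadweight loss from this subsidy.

Deadweight loss = €612

Pre-subsidy: 1645/9 - (1/9)x = 70.625 + 0.125x gives x* = 475 and P* = 130.
With the subsidy, sellers receive Ps = Pb + 17 for each unit, where Pb is the price buyers pay.
On the curves, Pb = 1645/9 - (1/9)x and Ps = 70.625 + 0.125x; the wedge Ps − Pb = 17 gives 70.625 + 0.125x − (1645/9 - (1/9)x) = 17, so x' = 547.
Then Pb = 1645/9 − (1/9)·547 = 122 and Ps = 70.625 + 0.125·547 = 139.
The subsidy expands output by 547 − 475 = 72 past the efficient level; on those units the gap between marginal cost and willingness to pay runs from 0 up to 17.
DWL = ½ × 17 × 72 = 612.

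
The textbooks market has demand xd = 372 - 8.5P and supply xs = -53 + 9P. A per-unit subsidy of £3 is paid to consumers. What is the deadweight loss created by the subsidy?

Deadweight loss = 1377/70

Pre-subsidy: 372 - 8.5P = -53 + 9P gives P* = 170/7, x* = 1159/7.
With the rebate, buyers effectively pay Pb = Ps − 3, where Ps is the price sellers receive.
Demand in terms of Ps becomes xd = 372 − 8.5(Ps − 3) = 397.5 - 8.5Ps. Setting this equal to supply: 397.5 - 8.5Ps = -53 + 9Ps, so Ps = 901/35.
Buyers pay Pb = 901/35 − 3 = 796/35; x' = -53 + 9·(901/35) = 6254/35.
The subsidy expands output by 6254/35 − 1159/7 = 459/35 past the efficient level; on those units the gap between marginal cost and willingness to pay runs from 0 up to 3.
DWL = ½ × 3 × 459/35 = 1377/70.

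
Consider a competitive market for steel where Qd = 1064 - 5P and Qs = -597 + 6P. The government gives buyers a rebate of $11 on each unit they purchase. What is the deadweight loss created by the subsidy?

Deadweight loss = $165

Pre-subsidy: 1064 - 5P = -597 + 6P gives P* = 151, Q* = 309.
With the rebate, buyers effectively pay Pb = Ps − 11, where Ps is the price sellers receive.
Demand in terms of Ps becomes Qd = 1064 − 5(Ps − 11) = 1119 - 5Ps. Setting this equal to supply: 1119 - 5Ps = -597 + 6Ps, so Ps = 156.
Buyers pay Pb = 156 − 11 = 145; Q' = -597 + 6·156 = 339.
The subsidy expands output by 339 − 309 = 30 past the efficient level; on those units the gap between marginal cost and willingness to pay runs from 0 up to 11.
DWL = ½ × 11 × 30 = 165.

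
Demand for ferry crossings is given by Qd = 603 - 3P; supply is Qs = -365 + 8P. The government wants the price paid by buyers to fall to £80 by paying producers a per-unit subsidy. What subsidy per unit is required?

Required subsidy s = £11 per unit

At a buyer price of 80, quantity demanded is 603 − 3·80 = 363.
Sellers supply 363 only when they receive Ps with -365 + 8·Ps = 363, i.e. Ps = 91.
s = Ps − Pb = 91 − 80 = 11.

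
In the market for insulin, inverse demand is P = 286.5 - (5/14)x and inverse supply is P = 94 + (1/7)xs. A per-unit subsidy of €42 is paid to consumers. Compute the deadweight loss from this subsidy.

Pre-subsidy: 286.5 - (5/14)x = 94 + (1/7)x gives x* = 385 and P* = 149.
With the rebate, buyers effectively pay Pb = Ps − 42, where Ps is the price sellers receive.
On the curves, Pb = 286.5 - (5/14)x and Ps = 94 + (1/7)x; the wedge Ps − Pb = 42 gives 94 + (1/7)x − (286.5 - (5/14)x) = 42, so x' = 469.
Then Pb = 286.5 − (5/14)·469 = 119 and Ps = 94 + (1/7)·469 = 161.
The subsidy expands output by 469 − 385 = 84 past the efficient level; on those units the gap between marginal cost and willingness to pay runs from 0 up to 42.
DWL = ½ × 42 × 84 = 1764.

Deadweight loss = €1764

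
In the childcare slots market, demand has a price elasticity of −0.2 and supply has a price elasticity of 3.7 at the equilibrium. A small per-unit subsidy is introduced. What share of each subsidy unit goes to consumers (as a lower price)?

For a small subsidy around the equilibrium, the benefit split depends on the relative slopes, which at a point are proportional to the elasticities.
Buyer share = εs/(εs + |εd|) = 3.7/(3.7 + 0.2) = 37/39; seller share = |εd|/(εs + |εd|) = 2/39.

Consumer share = 37/39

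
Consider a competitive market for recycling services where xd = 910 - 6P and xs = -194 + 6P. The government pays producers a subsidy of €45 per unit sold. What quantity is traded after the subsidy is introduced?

Pre-subsidy: 910 - 6P = -194 + 6P gives P* = 92, x* = 358.
With the subsidy, sellers receive Ps = Pb + 45 for each unit, where Pb is the price buyers pay.
Supply in terms of Pb becomes xs = -194 + 6(Pb + 45) = 76 + 6Pb. Setting this equal to demand: 910 - 6Pb = 76 + 6Pb, so Pb = 69.5.
Sellers receive Ps = 69.5 + 45 = 114.5; x' = 910 − 6·69.5 = 493.

x' = 493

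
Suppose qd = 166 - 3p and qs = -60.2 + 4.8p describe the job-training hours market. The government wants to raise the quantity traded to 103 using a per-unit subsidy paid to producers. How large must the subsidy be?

Required subsidy s = 13 per unit

At q = 103, invert demand for the buyer price: pb = (166 − 103)/3 = 21; invert supply for the seller price: ps = (103 − (-60.2))/4.8 = 34.
The subsidy must fill the gap: s = ps − pb = 34 − 21 = 13.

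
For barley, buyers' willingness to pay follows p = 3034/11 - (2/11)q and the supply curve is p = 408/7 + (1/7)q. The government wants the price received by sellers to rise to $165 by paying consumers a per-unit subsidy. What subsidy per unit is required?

At a seller price of 165, quantity supplied is -408 + 7·165 = 747.
Buyers absorb 747 only when they pay pb = 3034/11 − (2/11)·747 = 140.
s = ps − pb = 165 − 140 = 25.

Required subsidy s = $25 per unit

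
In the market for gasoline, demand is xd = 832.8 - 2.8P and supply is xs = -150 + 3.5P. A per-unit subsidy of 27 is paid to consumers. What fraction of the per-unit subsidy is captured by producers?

Producer share = 4/9

Pre-subsidy: 832.8 - 2.8P = -150 + 3.5P gives P* = 156, x* = 396.
With the rebate, buyers effectively pay Pb = Ps − 27, where Ps is the price sellers receive.
Demand in terms of Ps becomes xd = 832.8 − 2.8(Ps − 27) = 908.4 - 2.8Ps. Setting this equal to supply: 908.4 - 2.8Ps = -150 + 3.5Ps, so Ps = 168.
Buyers pay Pb = 168 − 27 = 141; x' = -150 + 3.5·168 = 438.
Buyers' price falls by P* − Pb = 156 − 141 = 15; sellers' price rises by Ps − P* = 168 − 156 = 12.
So producers capture 12/27 = 4/9 of each unit of subsidy.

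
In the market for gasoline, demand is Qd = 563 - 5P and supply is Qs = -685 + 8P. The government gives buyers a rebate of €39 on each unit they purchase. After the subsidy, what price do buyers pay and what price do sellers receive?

Buyers pay €72; sellers receive €111

Pre-subsidy: 563 - 5P = -685 + 8P gives P* = 96, Q* = 83.
With the rebate, buyers effectively pay Pb = Ps − 39, where Ps is the price sellers receive.
Demand in terms of Ps becomes Qd = 563 − 5(Ps − 39) = 758 - 5Ps. Setting this equal to supply: 758 - 5Ps = -685 + 8Ps, so Ps = 111.
Buyers pay Pb = 111 − 39 = 72; Q' = -685 + 8·111 = 203.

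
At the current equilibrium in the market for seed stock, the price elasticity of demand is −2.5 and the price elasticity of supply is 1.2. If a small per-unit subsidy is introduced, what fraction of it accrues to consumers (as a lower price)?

For a small subsidy around the equilibrium, the benefit split depends on the relative slopes, which at a point are proportional to the elasticities.
Buyer share = εs/(εs + |εd|) = 1.2/(1.2 + 2.5) = 12/37; seller share = |εd|/(εs + |εd|) = 25/37.

Consumer share = 12/37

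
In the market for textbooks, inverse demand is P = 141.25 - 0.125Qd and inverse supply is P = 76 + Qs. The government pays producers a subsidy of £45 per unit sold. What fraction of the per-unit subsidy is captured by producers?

Pre-subsidy: 141.25 - 0.125Q = 76 + Q gives Q* = 58 and P* = 134.
With the subsidy, sellers receive Ps = Pb + 45 for each unit, where Pb is the price buyers pay.
On the curves, Pb = 141.25 - 0.125Q and Ps = 76 + Q; the wedge Ps − Pb = 45 gives 76 + Q − (141.25 - 0.125Q) = 45, so Q' = 98.
Then Pb = 141.25 − 0.125·98 = 129 and Ps = 76 + 1·98 = 174.
Buyers' price falls by P* − Pb = 134 − 129 = 5; sellers' price rises by Ps − P* = 174 − 134 = 40.
So producers capture 40/45 = 8/9 of each unit of subsidy.

Producer share = 8/9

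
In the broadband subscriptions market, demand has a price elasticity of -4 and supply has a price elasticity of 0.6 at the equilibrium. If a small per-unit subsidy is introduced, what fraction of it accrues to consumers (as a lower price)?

For a small subsidy around the equilibrium, the benefit split depends on the relative slopes, which at a point are proportional to the elasticities.
Buyer share = εs/(εs + |εd|) = 0.6/(0.6 + 4) = 3/23; seller share = |εd|/(εs + |εd|) = 20/23.

Consumer share = 3/23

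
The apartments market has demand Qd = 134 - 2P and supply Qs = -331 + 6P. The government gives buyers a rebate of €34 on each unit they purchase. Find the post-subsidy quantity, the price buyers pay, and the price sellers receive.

Q' = 68.75; buyers pay €32.625; sellers receive €66.625

Pre-subsidy: 134 - 2P = -331 + 6P gives P* = 58.125, Q* = 17.75.
With the rebate, buyers effectively pay Pb = Ps − 34, where Ps is the price sellers receive.
Demand in terms of Ps becomes Qd = 134 − 2(Ps − 34) = 202 - 2Ps. Setting this equal to supply: 202 - 2Ps = -331 + 6Ps, so Ps = 66.625.
Buyers pay Pb = 66.625 − 34 = 32.625; Q' = -331 + 6·66.625 = 68.75.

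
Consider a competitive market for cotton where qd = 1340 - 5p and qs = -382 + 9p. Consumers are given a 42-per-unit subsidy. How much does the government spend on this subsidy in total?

Government cost = 36120

Pre-subsidy: 1340 - 5p = -382 + 9p gives p* = 123, q* = 725.
With the rebate, buyers effectively pay pb = ps − 42, where ps is the price sellers receive.
Demand in terms of ps becomes qd = 1340 − 5(ps − 42) = 1550 - 5ps. Setting this equal to supply: 1550 - 5ps = -382 + 9ps, so ps = 138.
Buyers pay pb = 138 − 42 = 96; q' = -382 + 9·138 = 860.
Government outlay = subsidy × quantity = 42 × 860 = 36120.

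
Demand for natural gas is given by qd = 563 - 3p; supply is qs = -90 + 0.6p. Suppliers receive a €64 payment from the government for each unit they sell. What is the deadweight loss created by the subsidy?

Pre-subsidy: 563 - 3p = -90 + 0.6p gives p* = 3265/18, q* = 113/6.
With the subsidy, sellers receive ps = pb + 64 for each unit, where pb is the price buyers pay.
Supply in terms of pb becomes qs = -90 + 0.6(pb + 64) = -51.6 + 0.6pb. Setting this equal to demand: 563 - 3pb = -51.6 + 0.6pb, so pb = 3073/18.
Sellers receive ps = 3073/18 + 64 = 4225/18; q' = 563 − 3·(3073/18) = 305/6.
The subsidy expands output by 305/6 − 113/6 = 32 past the efficient level; on those units the gap between marginal cost and willingness to pay runs from 0 up to 64.
DWL = ½ × 64 × 32 = 1024.

Deadweight loss = €1024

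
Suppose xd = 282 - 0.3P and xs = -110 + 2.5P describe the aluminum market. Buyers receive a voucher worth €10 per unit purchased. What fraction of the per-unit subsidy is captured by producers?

Producer share = 3/28

Pre-subsidy: 282 - 0.3P = -110 + 2.5P gives P* = 140, x* = 240.
With the rebate, buyers effectively pay Pb = Ps − 10, where Ps is the price sellers receive.
Demand in terms of Ps becomes xd = 282 − 0.3(Ps − 10) = 285 - 0.3Ps. Setting this equal to supply: 285 - 0.3Ps = -110 + 2.5Ps, so Ps = 1975/14.
Buyers pay Pb = 1975/14 − 10 = 1835/14; x' = -110 + 2.5·(1975/14) = 6795/28.
Buyers' price falls by P* − Pb = 140 − 1835/14 = 125/14; sellers' price rises by Ps − P* = 1975/14 − 140 = 15/14.
So producers capture (15/14)/10 = 3/28 of each unit of subsidy.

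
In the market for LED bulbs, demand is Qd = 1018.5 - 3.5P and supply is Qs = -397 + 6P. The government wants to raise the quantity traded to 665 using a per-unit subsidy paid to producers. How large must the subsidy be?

At Q = 665, invert demand for the buyer price: Pb = (1018.5 − 665)/3.5 = 101; invert supply for the seller price: Ps = (665 − (-397))/6 = 177.
The subsidy must fill the gap: s = Ps − Pb = 177 − 101 = 76.

Required subsidy s = 76 per unit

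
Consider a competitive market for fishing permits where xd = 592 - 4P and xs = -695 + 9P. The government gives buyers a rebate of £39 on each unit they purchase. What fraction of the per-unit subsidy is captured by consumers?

Pre-subsidy: 592 - 4P = -695 + 9P gives P* = 99, x* = 196.
With the rebate, buyers effectively pay Pb = Ps − 39, where Ps is the price sellers receive.
Demand in terms of Ps becomes xd = 592 − 4(Ps − 39) = 748 - 4Ps. Setting this equal to supply: 748 - 4Ps = -695 + 9Ps, so Ps = 111.
Buyers pay Pb = 111 − 39 = 72; x' = -695 + 9·111 = 304.
Buyers' price falls by P* − Pb = 99 − 72 = 27; sellers' price rises by Ps − P* = 111 − 99 = 12.
So consumers capture 27/39 = 9/13 of each unit of subsidy.

Consumer share = 9/13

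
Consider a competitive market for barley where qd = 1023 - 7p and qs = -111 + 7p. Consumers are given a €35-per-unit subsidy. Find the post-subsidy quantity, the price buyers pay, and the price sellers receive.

Pre-subsidy: 1023 - 7p = -111 + 7p gives p* = 81, q* = 456.
With the rebate, buyers effectively pay pb = ps − 35, where ps is the price sellers receive.
Demand in terms of ps becomes qd = 1023 − 7(ps − 35) = 1268 - 7ps. Setting this equal to supply: 1268 - 7ps = -111 + 7ps, so ps = 98.5.
Buyers pay pb = 98.5 − 35 = 63.5; q' = -111 + 7·98.5 = 578.5.

q' = 578.5; buyers pay €63.5; sellers receive €98.5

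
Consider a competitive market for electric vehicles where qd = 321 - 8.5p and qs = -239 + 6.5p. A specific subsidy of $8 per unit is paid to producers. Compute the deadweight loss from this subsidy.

Deadweight loss = 1768/15

Pre-subsidy: 321 - 8.5p = -239 + 6.5p gives p* = 112/3, q* = 11/3.
With the subsidy, sellers receive ps = pb + 8 for each unit, where pb is the price buyers pay.
Supply in terms of pb becomes qs = -239 + 6.5(pb + 8) = -187 + 6.5pb. Setting this equal to demand: 321 - 8.5pb = -187 + 6.5pb, so pb = 508/15.
Sellers receive ps = 508/15 + 8 = 628/15; q' = 321 − 8.5·(508/15) = 497/15.
The subsidy expands output by 497/15 − 11/3 = 442/15 past the efficient level; on those units the gap between marginal cost and willingness to pay runs from 0 up to 8.
DWL = ½ × 8 × 442/15 = 1768/15.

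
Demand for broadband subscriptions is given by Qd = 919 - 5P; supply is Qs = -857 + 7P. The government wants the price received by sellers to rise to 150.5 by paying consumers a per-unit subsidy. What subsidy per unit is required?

At a seller price of 150.5, quantity supplied is -857 + 7·150.5 = 196.5.
Buyers absorb 196.5 only when they pay Pb with 919 − 5·Pb = 196.5, i.e. Pb = 144.5.
s = Ps − Pb = 150.5 − 144.5 = 6.

Required subsidy s = 6 per unit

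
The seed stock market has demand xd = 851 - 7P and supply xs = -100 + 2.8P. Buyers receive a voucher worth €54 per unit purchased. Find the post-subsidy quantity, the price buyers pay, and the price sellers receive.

Pre-subsidy: 851 - 7P = -100 + 2.8P gives P* = 4755/49, x* = 1202/7.
With the rebate, buyers effectively pay Pb = Ps − 54, where Ps is the price sellers receive.
Demand in terms of Ps becomes xd = 851 − 7(Ps − 54) = 1229 - 7Ps. Setting this equal to supply: 1229 - 7Ps = -100 + 2.8Ps, so Ps = 6645/49.
Buyers pay Pb = 6645/49 − 54 = 3999/49; x' = -100 + 2.8·(6645/49) = 1958/7.

x' = 1958/7; buyers pay 3999/49; sellers receive 6645/49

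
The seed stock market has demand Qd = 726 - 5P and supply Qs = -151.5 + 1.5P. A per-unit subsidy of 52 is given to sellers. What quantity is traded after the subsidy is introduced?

Pre-subsidy: 726 - 5P = -151.5 + 1.5P gives P* = 135, Q* = 51.
With the subsidy, sellers receive Ps = Pb + 52 for each unit, where Pb is the price buyers pay.
Supply in terms of Pb becomes Qs = -151.5 + 1.5(Pb + 52) = -73.5 + 1.5Pb. Setting this equal to demand: 726 - 5Pb = -73.5 + 1.5Pb, so Pb = 123.
Sellers receive Ps = 123 + 52 = 175; Q' = 726 − 5·123 = 111.

Q' = 111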